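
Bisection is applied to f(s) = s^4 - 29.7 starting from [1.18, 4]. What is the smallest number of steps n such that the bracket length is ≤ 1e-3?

Initial width b − a = 4 − 1.18 = 2.820000.
After n steps the width is (b−a)/2^n; need (b−a)/2^n ≤ 1e-3.
So n ≥ log₂(2.820000/1e-3) = log₂(2820.0000) ≈ 11.4615.
Hence n = 12.

12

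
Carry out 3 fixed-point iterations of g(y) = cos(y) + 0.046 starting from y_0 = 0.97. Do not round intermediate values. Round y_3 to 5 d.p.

0.69471

y_1 = g(0.970000) = 0.611300
y_2 = g(0.611300) = 0.864903
y_3 = g(0.864903) = 0.694714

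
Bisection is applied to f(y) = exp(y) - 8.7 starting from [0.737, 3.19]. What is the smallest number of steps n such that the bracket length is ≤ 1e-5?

Initial width b − a = 3.19 − 0.737 = 2.453000.
After n steps the width is (b−a)/2^n; need (b−a)/2^n ≤ 1e-5.
So n ≥ log₂(2.453000/1e-5) = log₂(245300.0000) ≈ 17.9042.
Hence n = 18.

18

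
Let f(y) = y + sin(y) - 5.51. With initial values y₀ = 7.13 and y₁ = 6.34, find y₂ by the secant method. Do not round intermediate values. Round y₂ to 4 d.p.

5.8674

f(y_0) = 2.369174, f(y_1) = 0.886784
y_2 = 6.340000 - (0.886784)·(6.340000 - 7.130000)/(0.886784 - (2.369174)) = 5.867412; f(y_2) = -0.046485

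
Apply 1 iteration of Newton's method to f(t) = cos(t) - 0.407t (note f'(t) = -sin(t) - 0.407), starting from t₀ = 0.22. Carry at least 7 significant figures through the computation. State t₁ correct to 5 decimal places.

1.63765

t_0 = 0.220000: f = 0.886357, f' = -0.625230 → t_1 = 0.220000 - (0.886357)/(-0.625230) = 1.637651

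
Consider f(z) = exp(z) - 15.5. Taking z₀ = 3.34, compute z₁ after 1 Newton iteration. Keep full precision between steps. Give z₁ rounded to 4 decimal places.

f'(z) = exp(z)
z_0 = 3.340000: f = 12.719127, f' = 28.219127 → z_1 = 3.340000 - (12.719127)/(28.219127) = 2.889273

2.8893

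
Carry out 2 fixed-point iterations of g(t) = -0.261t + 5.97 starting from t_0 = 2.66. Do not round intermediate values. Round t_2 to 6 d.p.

4.593032

t_1 = g(2.660000) = 5.275740
t_2 = g(5.275740) = 4.593032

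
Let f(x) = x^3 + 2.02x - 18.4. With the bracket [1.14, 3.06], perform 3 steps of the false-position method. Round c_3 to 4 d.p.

f(1.140000) = -14.615656, f(3.060000) = 16.433816
step 1: c = 2.043785, f(c) = -5.734542 < 0 → new bracket [2.043785, 3.060000]
step 2: c = 2.306661, f(c) = -1.467524 < 0 → new bracket [2.306661, 3.060000]
step 3: c = 2.368419, f(c) = -0.330368 < 0 → new bracket [2.368419, 3.060000]

2.3684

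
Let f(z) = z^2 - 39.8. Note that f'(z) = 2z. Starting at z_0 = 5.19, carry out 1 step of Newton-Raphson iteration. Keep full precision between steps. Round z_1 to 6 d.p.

Newton update: z ← z − f(z)/f'(z).
z_0 = 5.190000: f = -12.863900, f' = 10.380000 → z_1 = 5.190000 - (-12.863900)/(10.380000) = 6.429297

6.429297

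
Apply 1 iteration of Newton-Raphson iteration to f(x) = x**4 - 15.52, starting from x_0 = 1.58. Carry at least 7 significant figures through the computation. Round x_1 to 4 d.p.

2.1687

f'(x) = 4x**3
x_0 = 1.580000: f = -9.287987, f' = 15.777248 → x_1 = 1.580000 - (-9.287987)/(15.777248) = 2.168695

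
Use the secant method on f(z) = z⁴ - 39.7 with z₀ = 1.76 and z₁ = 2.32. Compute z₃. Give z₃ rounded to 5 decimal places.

2.49623

Secant update: z_(k+1) = z_k − f(z_k)·(z_k − z_(k-1))/(f(z_k) − f(z_(k-1))).
f(z_0) = -30.104874, f(z_1) = -10.729770
z_2 = 2.320000 - (-10.729770)·(2.320000 - 1.760000)/(-10.729770 - (-30.104874)) = 2.630123; f(z_2) = 8.152479
z_3 = 2.630123 - (8.152479)·(2.630123 - 2.320000)/(8.152479 - (-10.729770)) = 2.496226; f(z_3) = -0.872813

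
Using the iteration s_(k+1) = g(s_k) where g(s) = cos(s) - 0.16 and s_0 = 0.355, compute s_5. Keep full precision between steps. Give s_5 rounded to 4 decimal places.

0.6594

s_1 = g(0.355000) = 0.777646
s_2 = g(0.777646) = 0.552567
s_3 = g(0.552567) = 0.691180
s_4 = g(0.691180) = 0.610494
s_5 = g(0.610494) = 0.659365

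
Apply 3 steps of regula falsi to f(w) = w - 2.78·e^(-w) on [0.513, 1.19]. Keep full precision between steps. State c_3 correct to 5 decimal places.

1.01164

f(0.513000) = -1.151377, f(1.190000) = 0.344265
step 1: c = 1.034169, f(c) = 0.045819 > 0 → new bracket [0.513000, 1.034169]
step 2: c = 1.014223, f(c) = 0.005961 > 0 → new bracket [0.513000, 1.014223]
step 3: c = 1.011641, f(c) = 0.000773 > 0 → new bracket [0.513000, 1.011641]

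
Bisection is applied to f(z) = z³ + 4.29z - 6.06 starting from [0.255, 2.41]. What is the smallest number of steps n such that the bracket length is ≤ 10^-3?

Initial width b − a = 2.41 − 0.255 = 2.155000.
After n steps the width is (b−a)/2^n; need (b−a)/2^n ≤ 10^-3.
So n ≥ log₂(2.155000/10^-3) = log₂(2155.0000) ≈ 11.0735.
Hence n = 12.

12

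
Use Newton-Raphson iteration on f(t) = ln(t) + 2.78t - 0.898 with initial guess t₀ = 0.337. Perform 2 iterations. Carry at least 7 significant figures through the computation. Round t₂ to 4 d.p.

f'(t) = 1/t + 2.78
t_0 = 0.337000: f = -1.048812, f' = 5.747359 → t_1 = 0.337000 - (-1.048812)/(5.747359) = 0.519486
t_1 = 0.519486: f = -0.108745, f' = 4.704980 → t_2 = 0.519486 - (-0.108745)/(4.704980) = 0.542599

0.5426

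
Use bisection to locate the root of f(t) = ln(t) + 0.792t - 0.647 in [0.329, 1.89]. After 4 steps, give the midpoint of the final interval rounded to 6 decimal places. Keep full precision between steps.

f(0.329000) = -1.498130, f(1.890000) = 1.486457 (opposite signs)
step 1: m = 1.109500, f(m) = 0.335633 > 0 → root in [0.329000, 1.109500]
step 2: m = 0.719250, f(m) = -0.406900 < 0 → root in [0.719250, 1.109500]
step 3: m = 0.914375, f(m) = -0.012330 < 0 → root in [0.914375, 1.109500]
step 4: m = 1.011937, f(m) = 0.166321 > 0 → root in [0.914375, 1.011937]
Midpoint of [0.914375, 1.011937] = 0.963156

0.963156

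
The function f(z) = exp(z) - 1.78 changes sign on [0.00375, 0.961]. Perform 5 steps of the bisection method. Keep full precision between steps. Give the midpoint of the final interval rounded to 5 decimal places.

f(0.003750) = -0.776243, f(0.961000) = 0.834309 (opposite signs)
step 1: m = 0.482375, f(m) = -0.160083 < 0 → root in [0.482375, 0.961000]
step 2: m = 0.721688, f(m) = 0.277903 > 0 → root in [0.482375, 0.721688]
step 3: m = 0.602031, f(m) = 0.045824 > 0 → root in [0.482375, 0.602031]
step 4: m = 0.542203, f(m) = -0.060208 < 0 → root in [0.542203, 0.602031]
step 5: m = 0.572117, f(m) = -0.007985 < 0 → root in [0.572117, 0.602031]
Midpoint of [0.572117, 0.602031] = 0.587074

0.58707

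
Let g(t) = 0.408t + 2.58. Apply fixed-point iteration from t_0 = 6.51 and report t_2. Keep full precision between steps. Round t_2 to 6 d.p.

4.716321

t_1 = g(6.510000) = 5.236080
t_2 = g(5.236080) = 4.716321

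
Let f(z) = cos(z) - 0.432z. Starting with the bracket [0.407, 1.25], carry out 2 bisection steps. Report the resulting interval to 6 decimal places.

[1.039250, 1.250000]

f(0.407000) = 0.742489, f(1.250000) = -0.224678 (opposite signs)
step 1: m = 0.828500, f(m) = 0.318070 > 0 → root in [0.828500, 1.250000]
step 2: m = 1.039250, f(m) = 0.057911 > 0 → root in [1.039250, 1.250000]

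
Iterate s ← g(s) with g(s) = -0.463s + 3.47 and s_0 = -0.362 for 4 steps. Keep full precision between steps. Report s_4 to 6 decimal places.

s_1 = g(-0.362000) = 3.637606
s_2 = g(3.637606) = 1.785788
s_3 = g(1.785788) = 2.643180
s_4 = g(2.643180) = 2.246208

2.246208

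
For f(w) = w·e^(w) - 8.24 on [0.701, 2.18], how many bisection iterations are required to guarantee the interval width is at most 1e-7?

24

Initial width b − a = 2.18 − 0.701 = 1.479000.
After n steps the width is (b−a)/2^n; need (b−a)/2^n ≤ 1e-7.
So n ≥ log₂(1.479000/1e-7) = log₂(14790000.0000) ≈ 23.8181.
Hence n = 24.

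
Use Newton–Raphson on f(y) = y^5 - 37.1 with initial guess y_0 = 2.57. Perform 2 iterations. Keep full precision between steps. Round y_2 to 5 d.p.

2.08303

Newton update: y ← y − f(y)/f'(y).
f'(y) = 5y^4
y_0 = 2.570000: f = 75.015489, f' = 218.123520 → y_1 = 2.570000 - (75.015489)/(218.123520) = 2.226087
y_1 = 2.226087: f = 17.565179, f' = 122.783109 → y_2 = 2.226087 - (17.565179)/(122.783109) = 2.083029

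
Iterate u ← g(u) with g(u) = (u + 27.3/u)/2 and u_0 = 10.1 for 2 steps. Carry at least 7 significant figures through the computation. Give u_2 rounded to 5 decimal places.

5.33306

u_1 = g(10.100000) = 6.401485
u_2 = g(6.401485) = 5.333060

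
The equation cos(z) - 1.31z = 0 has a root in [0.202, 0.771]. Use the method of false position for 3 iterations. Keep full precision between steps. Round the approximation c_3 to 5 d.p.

0.62087

f(0.202000) = 0.715047, f(0.771000) = -0.292796
step 1: c = 0.605696, f(c) = 0.028645 > 0 → new bracket [0.605696, 0.771000]
step 2: c = 0.620427, f(c) = 0.000872 > 0 → new bracket [0.620427, 0.771000]
step 3: c = 0.620874, f(c) = 0.000026 > 0 → new bracket [0.620874, 0.771000]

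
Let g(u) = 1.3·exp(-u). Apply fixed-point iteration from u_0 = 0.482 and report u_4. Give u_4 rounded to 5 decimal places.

0.62896

u_1 = g(0.482000) = 0.802811
u_2 = g(0.802811) = 0.582488
u_3 = g(0.582488) = 0.726059
u_4 = g(0.726059) = 0.628955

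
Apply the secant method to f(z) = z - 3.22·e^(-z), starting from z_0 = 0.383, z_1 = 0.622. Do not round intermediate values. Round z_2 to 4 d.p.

0.9968

Secant update: z_(k+1) = z_k − f(z_k)·(z_k − z_(k-1))/(f(z_k) − f(z_(k-1))).
f(z_0) = -1.812438, f(z_1) = -1.106720
z_2 = 0.622000 - (-1.106720)·(0.622000 - 0.383000)/(-1.106720 - (-1.812438)) = 0.996805; f(z_2) = -0.191558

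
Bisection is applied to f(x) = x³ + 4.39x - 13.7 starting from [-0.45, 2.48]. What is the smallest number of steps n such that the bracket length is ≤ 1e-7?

Initial width b − a = 2.48 − -0.45 = 2.930000.
After n steps the width is (b−a)/2^n; need (b−a)/2^n ≤ 1e-7.
So n ≥ log₂(2.930000/1e-7) = log₂(29300000.0000) ≈ 24.8044.
Hence n = 25.

25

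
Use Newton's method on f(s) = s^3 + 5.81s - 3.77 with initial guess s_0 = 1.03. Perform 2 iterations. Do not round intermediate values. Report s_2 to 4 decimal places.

0.6106

f'(s) = 3s^2 + 5.81
s_0 = 1.030000: f = 3.307027, f' = 8.992700 → s_1 = 1.030000 - (3.307027)/(8.992700) = 0.662254
s_1 = 0.662254: f = 0.368149, f' = 7.125742 → s_2 = 0.662254 - (0.368149)/(7.125742) = 0.610590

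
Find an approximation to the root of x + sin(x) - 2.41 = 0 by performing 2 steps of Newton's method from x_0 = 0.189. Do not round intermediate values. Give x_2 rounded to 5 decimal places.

Newton update: x ← x − f(x)/f'(x).
f'(x) = 1 + cos(x)
x_0 = 0.189000: f = -2.033123, f' = 1.982193 → x_1 = 0.189000 - (-2.033123)/(1.982193) = 1.214694
x_1 = 1.214694: f = -0.258043, f' = 1.348624 → x_2 = 1.214694 - (-0.258043)/(1.348624) = 1.406032

1.40603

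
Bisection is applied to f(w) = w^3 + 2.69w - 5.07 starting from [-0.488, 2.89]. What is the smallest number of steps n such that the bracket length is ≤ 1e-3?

Initial width b − a = 2.89 − -0.488 = 3.378000.
After n steps the width is (b−a)/2^n; need (b−a)/2^n ≤ 1e-3.
So n ≥ log₂(3.378000/1e-3) = log₂(3378.0000) ≈ 11.7220.
Hence n = 12.

12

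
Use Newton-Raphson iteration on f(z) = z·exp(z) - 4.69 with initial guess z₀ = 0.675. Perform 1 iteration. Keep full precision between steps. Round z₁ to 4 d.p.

1.6977

f'(z) = (z + 1)·exp(z)
z_0 = 0.675000: f = -3.364278, f' = 3.289755 → z_1 = 0.675000 - (-3.364278)/(3.289755) = 1.697653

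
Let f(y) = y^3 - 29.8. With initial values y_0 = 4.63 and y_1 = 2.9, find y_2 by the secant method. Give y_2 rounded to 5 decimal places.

3.02504

f(y_0) = 69.452847, f(y_1) = -5.411000
y_2 = 2.900000 - (-5.411000)·(2.900000 - 4.630000)/(-5.411000 - (69.452847)) = 3.025041; f(y_2) = -2.118241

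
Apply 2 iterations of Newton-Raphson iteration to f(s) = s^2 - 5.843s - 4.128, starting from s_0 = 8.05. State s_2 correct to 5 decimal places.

6.48763

f'(s) = 2s - 5.843
s_0 = 8.050000: f = 13.638350, f' = 10.257000 → s_1 = 8.050000 - (13.638350)/(10.257000) = 6.720337
s_1 = 6.720337: f = 1.768003, f' = 7.597675 → s_2 = 6.720337 - (1.768003)/(7.597675) = 6.487634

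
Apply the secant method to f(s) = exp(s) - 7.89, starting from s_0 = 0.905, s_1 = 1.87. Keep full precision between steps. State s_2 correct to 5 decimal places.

f(s_0) = -5.418068, f(s_1) = -1.401704
s_2 = 1.870000 - (-1.401704)·(1.870000 - 0.905000)/(-1.401704 - (-5.418068)) = 2.206783; f(s_2) = 1.196440

2.20678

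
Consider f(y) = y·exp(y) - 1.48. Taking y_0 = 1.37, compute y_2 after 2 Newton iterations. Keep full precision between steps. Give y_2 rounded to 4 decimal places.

f'(y) = (y + 1)·exp(y)
y_0 = 1.370000: f = 3.911430, f' = 9.326781 → y_1 = 1.370000 - (3.911430)/(9.326781) = 0.950624
y_1 = 0.950624: f = 0.979571, f' = 5.046894 → y_2 = 0.950624 - (0.979571)/(5.046894) = 0.756530

0.7565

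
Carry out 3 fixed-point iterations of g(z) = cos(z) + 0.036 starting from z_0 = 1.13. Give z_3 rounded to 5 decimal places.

z_1 = g(1.130000) = 0.462660
z_2 = g(0.462660) = 0.930869
z_3 = g(0.930869) = 0.633138

0.63314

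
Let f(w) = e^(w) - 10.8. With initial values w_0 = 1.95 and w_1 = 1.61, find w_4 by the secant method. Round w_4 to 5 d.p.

2.37114

f(w_0) = -3.771312, f(w_1) = -5.797189
w_2 = 1.610000 - (-5.797189)·(1.610000 - 1.950000)/(-5.797189 - (-3.771312)) = 2.582934; f(w_2) = 2.435917
w_3 = 2.582934 - (2.435917)·(2.582934 - 1.610000)/(2.435917 - (-5.797189)) = 2.295074; f(w_3) = -0.874834
w_4 = 2.295074 - (-0.874834)·(2.295074 - 2.582934)/(-0.874834 - (2.435917)) = 2.371138; f(w_4) = -0.090428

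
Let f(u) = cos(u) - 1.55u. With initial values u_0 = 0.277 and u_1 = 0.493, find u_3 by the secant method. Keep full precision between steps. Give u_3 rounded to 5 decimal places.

0.54997

Secant update: u_(k+1) = u_k − f(u_k)·(u_k − u_(k-1))/(f(u_k) − f(u_(k-1))).
f(u_0) = 0.532530, f(u_1) = 0.116767
u_2 = 0.493000 - (0.116767)·(0.493000 - 0.277000)/(0.116767 - (0.532530)) = 0.553664; f(u_2) = -0.007575
u_3 = 0.553664 - (-0.007575)·(0.553664 - 0.493000)/(-0.007575 - (0.116767)) = 0.549968; f(u_3) = 0.000091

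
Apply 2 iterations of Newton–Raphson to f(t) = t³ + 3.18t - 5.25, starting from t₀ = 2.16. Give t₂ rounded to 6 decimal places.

Newton update: t ← t − f(t)/f'(t).
f'(t) = 3t² + 3.18
t_0 = 2.160000: f = 11.696496, f' = 17.176800 → t_1 = 2.160000 - (11.696496)/(17.176800) = 1.479053
t_1 = 1.479053: f = 2.688958, f' = 9.742790 → t_2 = 1.479053 - (2.688958)/(9.742790) = 1.203058

1.203058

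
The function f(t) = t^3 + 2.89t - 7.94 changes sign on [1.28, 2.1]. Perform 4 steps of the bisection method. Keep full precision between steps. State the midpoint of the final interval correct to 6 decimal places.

f(1.280000) = -2.143648, f(2.100000) = 7.390000 (opposite signs)
step 1: m = 1.690000, f(m) = 1.770909 > 0 → root in [1.280000, 1.690000]
step 2: m = 1.485000, f(m) = -0.373591 < 0 → root in [1.485000, 1.690000]
step 3: m = 1.587500, f(m) = 0.648623 > 0 → root in [1.485000, 1.587500]
step 4: m = 1.536250, f(m) = 0.125411 > 0 → root in [1.485000, 1.536250]
Midpoint of [1.485000, 1.536250] = 1.510625

1.510625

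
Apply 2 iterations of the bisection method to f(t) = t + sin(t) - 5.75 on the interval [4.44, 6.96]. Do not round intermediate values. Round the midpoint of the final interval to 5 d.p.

6.01500

f(4.440000) = -2.273131, f(6.960000) = 1.836313 (opposite signs)
step 1: m = 5.700000, f(m) = -0.600686 < 0 → root in [5.700000, 6.960000]
step 2: m = 6.330000, f(m) = 0.626798 > 0 → root in [5.700000, 6.330000]
Midpoint of [5.700000, 6.330000] = 6.015000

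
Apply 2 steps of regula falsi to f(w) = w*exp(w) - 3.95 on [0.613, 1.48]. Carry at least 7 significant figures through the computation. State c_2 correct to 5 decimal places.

f(0.613000) = -2.818426, f(1.480000) = 2.551560
step 1: c = 1.068043, f(c) = -0.842336 < 0 → new bracket [1.068043, 1.480000]
step 2: c = 1.170287, f(c) = -0.178259 < 0 → new bracket [1.170287, 1.480000]

1.17029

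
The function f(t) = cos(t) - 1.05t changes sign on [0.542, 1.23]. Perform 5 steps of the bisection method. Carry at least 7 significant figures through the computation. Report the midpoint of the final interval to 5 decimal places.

f(0.542000) = 0.287579, f(1.230000) = -0.957262 (opposite signs)
step 1: m = 0.886000, f(m) = -0.297785 < 0 → root in [0.542000, 0.886000]
step 2: m = 0.714000, f(m) = 0.006048 > 0 → root in [0.714000, 0.886000]
step 3: m = 0.800000, f(m) = -0.143293 < 0 → root in [0.714000, 0.800000]
step 4: m = 0.757000, f(m) = -0.067950 < 0 → root in [0.714000, 0.757000]
step 5: m = 0.735500, f(m) = -0.030780 < 0 → root in [0.714000, 0.735500]
Midpoint of [0.714000, 0.735500] = 0.724750

0.72475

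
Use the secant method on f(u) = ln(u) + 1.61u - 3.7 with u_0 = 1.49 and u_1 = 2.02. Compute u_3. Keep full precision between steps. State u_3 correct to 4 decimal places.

1.8996

f(u_0) = -0.902324, f(u_1) = 0.255298
u_2 = 2.020000 - (0.255298)·(2.020000 - 1.490000)/(0.255298 - (-0.902324)) = 1.903116; f(u_2) = 0.007509
u_3 = 1.903116 - (0.007509)·(1.903116 - 2.020000)/(0.007509 - (0.255298)) = 1.899574; f(u_3) = -0.000057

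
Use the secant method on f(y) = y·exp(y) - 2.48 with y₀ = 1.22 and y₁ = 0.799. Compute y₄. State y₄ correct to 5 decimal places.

f(y_0) = 1.652369, f(y_1) = -0.703570
y_2 = 0.799000 - (-0.703570)·(0.799000 - 1.220000)/(-0.703570 - (1.652369)) = 0.924726; f(y_2) = -0.148601
y_3 = 0.924726 - (-0.148601)·(0.924726 - 0.799000)/(-0.148601 - (-0.703570)) = 0.958391; f(y_3) = 0.019003
y_4 = 0.958391 - (0.019003)·(0.958391 - 0.924726)/(0.019003 - (-0.148601)) = 0.954574; f(y_4) = -0.000432

0.95457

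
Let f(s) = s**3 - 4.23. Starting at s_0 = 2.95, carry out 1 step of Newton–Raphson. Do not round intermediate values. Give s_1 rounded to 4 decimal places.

2.1287

f'(s) = 3s**2
s_0 = 2.950000: f = 21.442375, f' = 26.107500 → s_1 = 2.950000 - (21.442375)/(26.107500) = 2.128689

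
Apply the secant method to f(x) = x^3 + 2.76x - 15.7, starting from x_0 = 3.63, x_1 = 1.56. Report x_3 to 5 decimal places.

f(x_0) = 42.150947, f(x_1) = -7.597984
x_2 = 1.560000 - (-7.597984)·(1.560000 - 3.630000)/(-7.597984 - (42.150947)) = 1.876144; f(x_2) = -3.917972
x_3 = 1.876144 - (-3.917972)·(1.876144 - 1.560000)/(-3.917972 - (-7.597984)) = 2.212731; f(x_3) = 1.241061

2.21273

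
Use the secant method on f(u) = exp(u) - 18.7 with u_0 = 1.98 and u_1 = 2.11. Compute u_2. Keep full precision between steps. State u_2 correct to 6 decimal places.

Secant update: u_(k+1) = u_k − f(u_k)·(u_k − u_(k-1))/(f(u_k) − f(u_(k-1))).
f(u_0) = -11.457257, f(u_1) = -10.451759
u_2 = 2.110000 - (-10.451759)·(2.110000 - 1.980000)/(-10.451759 - (-11.457257)) = 3.461299; f(u_2) = 13.158327

3.461299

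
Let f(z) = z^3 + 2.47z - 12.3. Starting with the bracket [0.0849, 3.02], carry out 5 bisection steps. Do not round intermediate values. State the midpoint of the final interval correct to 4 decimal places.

f(0.084900) = -12.089685, f(3.020000) = 22.703008 (opposite signs)
step 1: m = 1.552450, f(m) = -4.723887 < 0 → root in [1.552450, 3.020000]
step 2: m = 2.286225, f(m) = 5.296673 > 0 → root in [1.552450, 2.286225]
step 3: m = 1.919338, f(m) = -0.488673 < 0 → root in [1.919338, 2.286225]
step 4: m = 2.102781, f(m) = 2.191714 > 0 → root in [1.919338, 2.102781]
step 5: m = 2.011059, f(m) = 0.800764 > 0 → root in [1.919338, 2.011059]
Midpoint of [1.919338, 2.011059] = 1.965198

1.9652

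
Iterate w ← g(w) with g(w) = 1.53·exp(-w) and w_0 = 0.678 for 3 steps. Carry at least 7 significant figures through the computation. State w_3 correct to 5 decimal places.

0.75697

w_1 = g(0.678000) = 0.776676
w_2 = g(0.776676) = 0.703697
w_3 = g(0.703697) = 0.756972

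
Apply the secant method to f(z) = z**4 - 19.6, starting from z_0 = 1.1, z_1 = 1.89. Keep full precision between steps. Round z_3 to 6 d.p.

f(z_0) = -18.135900, f(z_1) = -6.840102
z_2 = 1.890000 - (-6.840102)·(1.890000 - 1.100000)/(-6.840102 - (-18.135900)) = 2.368380; f(z_2) = 11.863374
z_3 = 2.368380 - (11.863374)·(2.368380 - 1.890000)/(11.863374 - (-6.840102)) = 2.064950; f(z_3) = -1.418160

2.064950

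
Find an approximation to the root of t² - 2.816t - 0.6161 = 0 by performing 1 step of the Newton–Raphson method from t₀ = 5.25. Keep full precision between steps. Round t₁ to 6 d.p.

f'(t) = 2t - 2.816
t_0 = 5.250000: f = 12.162400, f' = 7.684000 → t_1 = 5.250000 - (12.162400)/(7.684000) = 3.667179

3.667179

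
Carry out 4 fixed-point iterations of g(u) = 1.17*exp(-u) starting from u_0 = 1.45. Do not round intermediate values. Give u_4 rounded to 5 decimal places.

u_1 = g(1.450000) = 0.274447
u_2 = g(0.274447) = 0.889191
u_3 = g(0.889191) = 0.480856
u_4 = g(0.480856) = 0.723357

0.72336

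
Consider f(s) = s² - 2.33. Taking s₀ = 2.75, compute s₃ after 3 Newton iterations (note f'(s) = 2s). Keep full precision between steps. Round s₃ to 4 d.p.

1.5266

s_0 = 2.750000: f = 5.232500, f' = 5.500000 → s_1 = 2.750000 - (5.232500)/(5.500000) = 1.798636
s_1 = 1.798636: f = 0.905093, f' = 3.597273 → s_2 = 1.798636 - (0.905093)/(3.597273) = 1.547031
s_2 = 1.547031: f = 0.063305, f' = 3.094062 → s_3 = 1.547031 - (0.063305)/(3.094062) = 1.526571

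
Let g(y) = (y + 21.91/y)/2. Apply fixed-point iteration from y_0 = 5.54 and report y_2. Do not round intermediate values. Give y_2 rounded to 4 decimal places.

y_1 = g(5.540000) = 4.747437
y_2 = g(4.747437) = 4.681279

4.6813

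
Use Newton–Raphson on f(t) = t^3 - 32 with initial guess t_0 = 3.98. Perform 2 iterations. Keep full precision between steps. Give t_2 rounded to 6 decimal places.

f'(t) = 3t^2
t_0 = 3.980000: f = 31.044792, f' = 47.521200 → t_1 = 3.980000 - (31.044792)/(47.521200) = 3.326717
t_1 = 3.326717: f = 4.816930, f' = 33.201138 → t_2 = 3.326717 - (4.816930)/(33.201138) = 3.181634

3.181634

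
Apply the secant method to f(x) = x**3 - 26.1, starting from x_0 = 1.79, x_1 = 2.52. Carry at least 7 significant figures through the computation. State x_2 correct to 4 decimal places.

Secant update: x_(k+1) = x_k − f(x_k)·(x_k − x_(k-1))/(f(x_k) − f(x_(k-1))).
f(x_0) = -20.364661, f(x_1) = -10.096992
x_2 = 2.520000 - (-10.096992)·(2.520000 - 1.790000)/(-10.096992 - (-20.364661)) = 3.237865; f(x_2) = 7.845043

3.2379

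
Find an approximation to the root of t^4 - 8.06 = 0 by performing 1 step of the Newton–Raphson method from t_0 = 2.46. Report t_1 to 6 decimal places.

f'(t) = 4t^3
t_0 = 2.460000: f = 28.561863, f' = 59.547744 → t_1 = 2.460000 - (28.561863)/(59.547744) = 1.980354

1.980354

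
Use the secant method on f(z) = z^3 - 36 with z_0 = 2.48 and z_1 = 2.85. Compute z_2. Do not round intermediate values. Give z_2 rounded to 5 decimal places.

3.45217

f(z_0) = -20.747008, f(z_1) = -12.850875
z_2 = 2.850000 - (-12.850875)·(2.850000 - 2.480000)/(-12.850875 - (-20.747008)) = 3.452171; f(z_2) = 5.141201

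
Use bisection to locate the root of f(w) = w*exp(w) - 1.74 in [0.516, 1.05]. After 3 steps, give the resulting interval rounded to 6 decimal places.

[0.783000, 0.849750]

f(0.516000) = -0.875539, f(1.050000) = 1.260534 (opposite signs)
step 1: m = 0.783000, f(m) = -0.026775 < 0 → root in [0.783000, 1.050000]
step 2: m = 0.916500, f(m) = 0.551730 > 0 → root in [0.783000, 0.916500]
step 3: m = 0.849750, f(m) = 0.247618 > 0 → root in [0.783000, 0.849750]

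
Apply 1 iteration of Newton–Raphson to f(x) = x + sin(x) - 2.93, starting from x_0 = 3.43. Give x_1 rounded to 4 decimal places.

-1.7895

f'(x) = 1 + cos(x)
x_0 = 3.430000: f = 0.215574, f' = 0.041302 → x_1 = 3.430000 - (0.215574)/(0.041302) = -1.789474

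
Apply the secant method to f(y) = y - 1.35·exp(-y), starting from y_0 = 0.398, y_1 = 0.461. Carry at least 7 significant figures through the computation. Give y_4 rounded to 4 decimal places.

f(y_0) = -0.508744, f(y_1) = -0.390381
y_2 = 0.461000 - (-0.390381)·(0.461000 - 0.398000)/(-0.390381 - (-0.508744)) = 0.668785; f(y_2) = -0.022861
y_3 = 0.668785 - (-0.022861)·(0.668785 - 0.461000)/(-0.022861 - (-0.390381)) = 0.681710; f(y_3) = -0.001054
y_4 = 0.681710 - (-0.001054)·(0.681710 - 0.668785)/(-0.001054 - (-0.022861)) = 0.682335; f(y_4) = -0.000003

0.6823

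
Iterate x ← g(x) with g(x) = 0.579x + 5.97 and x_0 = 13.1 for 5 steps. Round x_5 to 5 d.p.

14.11021

x_1 = g(13.100000) = 13.554900
x_2 = g(13.554900) = 13.818287
x_3 = g(13.818287) = 13.970788
x_4 = g(13.970788) = 14.059086
x_5 = g(14.059086) = 14.110211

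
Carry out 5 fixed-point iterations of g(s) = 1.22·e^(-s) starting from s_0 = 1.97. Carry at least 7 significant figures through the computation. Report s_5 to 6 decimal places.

0.554283

s_1 = g(1.970000) = 0.170137
s_2 = g(0.170137) = 1.029130
s_3 = g(1.029130) = 0.435928
s_4 = g(0.435928) = 0.788931
s_5 = g(0.788931) = 0.554283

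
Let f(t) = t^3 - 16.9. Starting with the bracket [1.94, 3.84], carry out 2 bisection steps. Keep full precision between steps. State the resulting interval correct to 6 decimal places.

[2.415000, 2.890000]

f(1.940000) = -9.598616, f(3.840000) = 39.723104 (opposite signs)
step 1: m = 2.890000, f(m) = 7.237569 > 0 → root in [1.940000, 2.890000]
step 2: m = 2.415000, f(m) = -2.815177 < 0 → root in [2.415000, 2.890000]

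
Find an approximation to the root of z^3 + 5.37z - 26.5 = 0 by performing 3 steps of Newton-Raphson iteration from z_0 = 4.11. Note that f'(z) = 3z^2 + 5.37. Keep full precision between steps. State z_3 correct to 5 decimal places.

2.39272

z_0 = 4.110000: f = 64.997231, f' = 56.046300 → z_1 = 4.110000 - (64.997231)/(56.046300) = 2.950294
z_1 = 2.950294: f = 15.023130, f' = 31.482704 → z_2 = 2.950294 - (15.023130)/(31.482704) = 2.473107
z_2 = 2.473107: f = 1.906751, f' = 23.718778 → z_3 = 2.473107 - (1.906751)/(23.718778) = 2.392717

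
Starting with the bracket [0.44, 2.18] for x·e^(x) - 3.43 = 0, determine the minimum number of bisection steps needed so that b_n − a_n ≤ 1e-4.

Initial width b − a = 2.18 − 0.44 = 1.740000.
After n steps the width is (b−a)/2^n; need (b−a)/2^n ≤ 1e-4.
So n ≥ log₂(1.740000/1e-4) = log₂(17400.0000) ≈ 14.0868.
Hence n = 15.

15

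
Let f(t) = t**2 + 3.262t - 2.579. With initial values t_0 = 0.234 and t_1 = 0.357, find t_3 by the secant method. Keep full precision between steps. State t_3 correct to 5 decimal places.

0.65561

f(t_0) = -1.760936, f(t_1) = -1.287017
t_2 = 0.357000 - (-1.287017)·(0.357000 - 0.234000)/(-1.287017 - (-1.760936)) = 0.691030; f(t_2) = 0.152662
t_3 = 0.691030 - (0.152662)·(0.691030 - 0.357000)/(0.152662 - (-1.287017)) = 0.655610; f(t_3) = -0.010577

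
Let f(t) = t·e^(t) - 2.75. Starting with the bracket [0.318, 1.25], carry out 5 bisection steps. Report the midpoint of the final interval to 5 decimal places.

1.00244

f(0.318000) = -2.312948, f(1.250000) = 1.612929 (opposite signs)
step 1: m = 0.784000, f(m) = -1.032871 < 0 → root in [0.784000, 1.250000]
step 2: m = 1.017000, f(m) = 0.061891 > 0 → root in [0.784000, 1.017000]
step 3: m = 0.900500, f(m) = -0.534020 < 0 → root in [0.900500, 1.017000]
step 4: m = 0.958750, f(m) = -0.249164 < 0 → root in [0.958750, 1.017000]
step 5: m = 0.987875, f(m) = -0.097040 < 0 → root in [0.987875, 1.017000]
Midpoint of [0.987875, 1.017000] = 1.002437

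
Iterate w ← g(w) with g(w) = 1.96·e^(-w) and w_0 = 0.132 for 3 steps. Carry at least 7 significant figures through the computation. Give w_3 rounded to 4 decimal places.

1.3787

w_1 = g(0.132000) = 1.717628
w_2 = g(1.717628) = 0.351803
w_3 = g(0.351803) = 1.378701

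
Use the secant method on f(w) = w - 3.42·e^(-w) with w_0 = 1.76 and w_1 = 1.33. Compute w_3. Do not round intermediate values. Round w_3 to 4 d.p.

f(w_0) = 1.171607, f(w_1) = 0.425488
w_2 = 1.330000 - (0.425488)·(1.330000 - 1.760000)/(0.425488 - (1.171607)) = 1.084785; f(w_2) = -0.071088
w_3 = 1.084785 - (-0.071088)·(1.084785 - 1.330000)/(-0.071088 - (0.425488)) = 1.119889; f(w_3) = 0.003888

1.1199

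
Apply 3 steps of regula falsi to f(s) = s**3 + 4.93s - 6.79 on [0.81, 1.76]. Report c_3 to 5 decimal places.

1.10037

f(0.810000) = -2.265259, f(1.760000) = 7.338576
step 1: c = 1.034077, f(c) = -0.586248 < 0 → new bracket [1.034077, 1.760000]
step 2: c = 1.087778, f(c) = -0.140131 < 0 → new bracket [1.087778, 1.760000]
step 3: c = 1.100373, f(c) = -0.032803 < 0 → new bracket [1.100373, 1.760000]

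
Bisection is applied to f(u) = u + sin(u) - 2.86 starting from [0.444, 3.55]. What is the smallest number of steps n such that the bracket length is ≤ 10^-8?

Initial width b − a = 3.55 − 0.444 = 3.106000.
After n steps the width is (b−a)/2^n; need (b−a)/2^n ≤ 10^-8.
So n ≥ log₂(3.106000/10^-8) = log₂(310600000.0000) ≈ 28.2105.
Hence n = 29.

29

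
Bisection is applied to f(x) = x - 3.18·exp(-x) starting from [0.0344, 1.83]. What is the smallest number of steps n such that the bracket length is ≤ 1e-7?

25

Initial width b − a = 1.83 − 0.0344 = 1.795600.
After n steps the width is (b−a)/2^n; need (b−a)/2^n ≤ 1e-7.
So n ≥ log₂(1.795600/1e-7) = log₂(17956000.0000) ≈ 24.0980.
Hence n = 25.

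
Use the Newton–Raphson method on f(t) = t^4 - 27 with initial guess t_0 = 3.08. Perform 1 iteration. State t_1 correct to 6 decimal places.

2.541021

f'(t) = 4t^3
t_0 = 3.080000: f = 62.991785, f' = 116.872448 → t_1 = 3.080000 - (62.991785)/(116.872448) = 2.541021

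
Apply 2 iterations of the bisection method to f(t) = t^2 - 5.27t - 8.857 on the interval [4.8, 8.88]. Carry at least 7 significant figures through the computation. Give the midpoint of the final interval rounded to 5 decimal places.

6.33000

f(4.800000) = -11.113000, f(8.880000) = 23.199800 (opposite signs)
step 1: m = 6.840000, f(m) = 1.881800 > 0 → root in [4.800000, 6.840000]
step 2: m = 5.820000, f(m) = -5.656000 < 0 → root in [5.820000, 6.840000]
Midpoint of [5.820000, 6.840000] = 6.330000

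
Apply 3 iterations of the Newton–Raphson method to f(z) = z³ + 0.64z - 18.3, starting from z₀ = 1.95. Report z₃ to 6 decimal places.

2.554358

f'(z) = 3z² + 0.64
z_0 = 1.950000: f = -9.637125, f' = 12.047500 → z_1 = 1.950000 - (-9.637125)/(12.047500) = 2.749927
z_1 = 2.749927: f = 4.255181, f' = 23.326302 → z_2 = 2.749927 - (4.255181)/(23.326302) = 2.567508
z_2 = 2.567508: f = 0.268458, f' = 20.416284 → z_3 = 2.567508 - (0.268458)/(20.416284) = 2.554358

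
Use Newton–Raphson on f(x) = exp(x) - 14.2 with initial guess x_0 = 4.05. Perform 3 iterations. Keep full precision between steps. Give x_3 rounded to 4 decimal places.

f'(x) = exp(x)
x_0 = 4.050000: f = 43.197457, f' = 57.397457 → x_1 = 4.050000 - (43.197457)/(57.397457) = 3.297398
x_1 = 3.297398: f = 12.842176, f' = 27.042176 → x_2 = 3.297398 - (12.842176)/(27.042176) = 2.822503
x_2 = 2.822503: f = 2.618902, f' = 16.818902 → x_3 = 2.822503 - (2.618902)/(16.818902) = 2.666792

2.6668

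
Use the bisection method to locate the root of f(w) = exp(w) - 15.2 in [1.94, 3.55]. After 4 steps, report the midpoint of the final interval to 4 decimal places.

2.6947

f(1.940000) = -8.241249, f(3.550000) = 19.613317 (opposite signs)
step 1: m = 2.745000, f(m) = 0.364614 > 0 → root in [1.940000, 2.745000]
step 2: m = 2.342500, f(m) = -4.792778 < 0 → root in [2.342500, 2.745000]
step 3: m = 2.543750, f(m) = -2.472691 < 0 → root in [2.543750, 2.745000]
step 4: m = 2.644375, f(m) = -1.125354 < 0 → root in [2.644375, 2.745000]
Midpoint of [2.644375, 2.745000] = 2.694688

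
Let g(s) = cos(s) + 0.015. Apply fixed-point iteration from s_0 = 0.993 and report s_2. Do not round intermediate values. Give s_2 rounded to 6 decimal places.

0.861628

s_1 = g(0.993000) = 0.561179
s_2 = g(0.561179) = 0.861628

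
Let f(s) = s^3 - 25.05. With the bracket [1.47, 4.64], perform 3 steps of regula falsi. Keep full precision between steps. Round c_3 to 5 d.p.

2.77937

f(1.470000) = -21.873477, f(4.640000) = 74.847344
step 1: c = 2.186898, f(c) = -14.591116 < 0 → new bracket [2.186898, 4.640000]
step 2: c = 2.587100, f(c) = -7.734313 < 0 → new bracket [2.587100, 4.640000]
step 3: c = 2.779368, f(c) = -3.579705 < 0 → new bracket [2.779368, 4.640000]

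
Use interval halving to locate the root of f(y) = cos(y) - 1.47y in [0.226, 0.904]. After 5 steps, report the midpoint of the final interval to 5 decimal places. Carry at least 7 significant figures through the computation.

0.57559

f(0.226000) = 0.642351, f(0.904000) = -0.710408 (opposite signs)
step 1: m = 0.565000, f(m) = 0.014039 > 0 → root in [0.565000, 0.904000]
step 2: m = 0.734500, f(m) = -0.337549 < 0 → root in [0.565000, 0.734500]
step 3: m = 0.649750, f(m) = -0.158897 < 0 → root in [0.565000, 0.649750]
step 4: m = 0.607375, f(m) = -0.071692 < 0 → root in [0.565000, 0.607375]
step 5: m = 0.586188, f(m) = -0.028640 < 0 → root in [0.565000, 0.586188]
Midpoint of [0.565000, 0.586188] = 0.575594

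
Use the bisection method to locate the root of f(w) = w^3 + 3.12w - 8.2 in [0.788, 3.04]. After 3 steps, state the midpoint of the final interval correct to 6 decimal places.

f(0.788000) = -5.252136, f(3.040000) = 29.379264 (opposite signs)
step 1: m = 1.914000, f(m) = 4.783420 > 0 → root in [0.788000, 1.914000]
step 2: m = 1.351000, f(m) = -1.519033 < 0 → root in [1.351000, 1.914000]
step 3: m = 1.632500, f(m) = 1.244104 > 0 → root in [1.351000, 1.632500]
Midpoint of [1.351000, 1.632500] = 1.491750

1.491750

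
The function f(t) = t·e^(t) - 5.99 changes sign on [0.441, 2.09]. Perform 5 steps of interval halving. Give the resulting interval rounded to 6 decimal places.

f(0.441000) = -5.304571, f(2.090000) = 10.907473 (opposite signs)
step 1: m = 1.265500, f(m) = -1.503974 < 0 → root in [1.265500, 2.090000]
step 2: m = 1.677750, f(m) = 2.991830 > 0 → root in [1.265500, 1.677750]
step 3: m = 1.471625, f(m) = 0.420852 > 0 → root in [1.265500, 1.471625]
step 4: m = 1.368562, f(m) = -0.611963 < 0 → root in [1.368562, 1.471625]
step 5: m = 1.420094, f(m) = -0.114350 < 0 → root in [1.420094, 1.471625]

[1.420094, 1.471625]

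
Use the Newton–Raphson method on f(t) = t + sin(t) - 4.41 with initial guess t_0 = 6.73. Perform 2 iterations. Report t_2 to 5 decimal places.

f'(t) = 1 + cos(t)
t_0 = 6.730000: f = 2.752095, f' = 1.901828 → t_1 = 6.730000 - (2.752095)/(1.901828) = 5.282921
t_1 = 5.282921: f = 0.031307, f' = 1.540080 → t_2 = 5.282921 - (0.031307)/(1.540080) = 5.262593

5.26259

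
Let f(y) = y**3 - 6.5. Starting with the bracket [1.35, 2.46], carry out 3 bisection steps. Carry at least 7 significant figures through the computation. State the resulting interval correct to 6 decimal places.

[1.766250, 1.905000]

f(1.350000) = -4.039625, f(2.460000) = 8.386936 (opposite signs)
step 1: m = 1.905000, f(m) = 0.413293 > 0 → root in [1.350000, 1.905000]
step 2: m = 1.627500, f(m) = -2.189149 < 0 → root in [1.627500, 1.905000]
step 3: m = 1.766250, f(m) = -0.989938 < 0 → root in [1.766250, 1.905000]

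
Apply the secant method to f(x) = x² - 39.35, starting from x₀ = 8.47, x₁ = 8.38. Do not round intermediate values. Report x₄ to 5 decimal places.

f(x_0) = 32.390900, f(x_1) = 30.874400
x_2 = 8.380000 - (30.874400)·(8.380000 - 8.470000)/(30.874400 - (32.390900)) = 6.547691; f(x_2) = 3.522263
x_3 = 6.547691 - (3.522263)·(6.547691 - 8.380000)/(3.522263 - (30.874400)) = 6.311736; f(x_3) = 0.488017
x_4 = 6.311736 - (0.488017)·(6.311736 - 6.547691)/(0.488017 - (3.522263)) = 6.273786; f(x_4) = 0.010395

6.27379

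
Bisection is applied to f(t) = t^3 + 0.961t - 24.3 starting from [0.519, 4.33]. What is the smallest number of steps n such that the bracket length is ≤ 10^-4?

Initial width b − a = 4.33 − 0.519 = 3.811000.
After n steps the width is (b−a)/2^n; need (b−a)/2^n ≤ 10^-4.
So n ≥ log₂(3.811000/10^-4) = log₂(38110.0000) ≈ 15.2179.
Hence n = 16.

16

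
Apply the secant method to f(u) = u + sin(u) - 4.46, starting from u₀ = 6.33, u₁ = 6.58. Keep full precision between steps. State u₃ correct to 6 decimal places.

f(u_0) = 1.916798, f(u_1) = 2.412476
u_2 = 6.580000 - (2.412476)·(6.580000 - 6.330000)/(2.412476 - (1.916798)) = 5.363245; f(u_2) = 0.107679
u_3 = 5.363245 - (0.107679)·(5.363245 - 6.580000)/(0.107679 - (2.412476)) = 5.306398; f(u_3) = 0.017695

5.306398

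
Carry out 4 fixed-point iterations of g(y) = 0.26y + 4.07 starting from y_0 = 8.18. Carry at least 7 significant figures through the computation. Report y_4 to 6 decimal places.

y_1 = g(8.180000) = 6.196800
y_2 = g(6.196800) = 5.681168
y_3 = g(5.681168) = 5.547104
y_4 = g(5.547104) = 5.512247

5.512247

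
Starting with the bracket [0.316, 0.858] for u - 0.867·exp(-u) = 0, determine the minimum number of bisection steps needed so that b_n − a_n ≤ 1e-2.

6

Initial width b − a = 0.858 − 0.316 = 0.542000.
After n steps the width is (b−a)/2^n; need (b−a)/2^n ≤ 1e-2.
So n ≥ log₂(0.542000/1e-2) = log₂(54.2000) ≈ 5.7602.
Hence n = 6.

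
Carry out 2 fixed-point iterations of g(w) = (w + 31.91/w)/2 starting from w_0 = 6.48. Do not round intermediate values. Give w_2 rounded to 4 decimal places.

5.6491

w_1 = g(6.480000) = 5.702191
w_2 = g(5.702191) = 5.649143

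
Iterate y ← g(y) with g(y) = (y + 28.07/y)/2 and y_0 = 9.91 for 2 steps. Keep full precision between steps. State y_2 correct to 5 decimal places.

5.38849

y_1 = g(9.910000) = 6.371246
y_2 = g(6.371246) = 5.388489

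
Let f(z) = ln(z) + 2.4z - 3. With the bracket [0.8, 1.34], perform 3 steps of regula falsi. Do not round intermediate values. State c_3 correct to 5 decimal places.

1.18079

False-position update: c = (a·f(b) − b·f(a))/(f(b) − f(a)); replace the endpoint whose sign matches f(c).
f(0.800000) = -1.303144, f(1.340000) = 0.508670
step 1: c = 1.188394, f(c) = 0.024749 > 0 → new bracket [0.800000, 1.188394]
step 2: c = 1.181155, f(c) = 0.001266 > 0 → new bracket [0.800000, 1.181155]
step 3: c = 1.180785, f(c) = 0.000065 > 0 → new bracket [0.800000, 1.180785]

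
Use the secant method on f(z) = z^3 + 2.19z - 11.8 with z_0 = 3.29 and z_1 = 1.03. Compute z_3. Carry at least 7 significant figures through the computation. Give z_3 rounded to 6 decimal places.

2.219974

f(z_0) = 31.016389, f(z_1) = -8.451573
z_2 = 1.030000 - (-8.451573)·(1.030000 - 3.290000)/(-8.451573 - (31.016389)) = 1.513951; f(z_2) = -5.014401
z_3 = 1.513951 - (-5.014401)·(1.513951 - 1.030000)/(-5.014401 - (-8.451573)) = 2.219974; f(z_3) = 4.002409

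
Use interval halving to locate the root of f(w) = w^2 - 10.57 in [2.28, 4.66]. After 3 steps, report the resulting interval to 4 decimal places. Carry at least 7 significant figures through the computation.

[3.1725, 3.4700]

f(2.280000) = -5.371600, f(4.660000) = 11.145600 (opposite signs)
step 1: m = 3.470000, f(m) = 1.470900 > 0 → root in [2.280000, 3.470000]
step 2: m = 2.875000, f(m) = -2.304375 < 0 → root in [2.875000, 3.470000]
step 3: m = 3.172500, f(m) = -0.505244 < 0 → root in [3.172500, 3.470000]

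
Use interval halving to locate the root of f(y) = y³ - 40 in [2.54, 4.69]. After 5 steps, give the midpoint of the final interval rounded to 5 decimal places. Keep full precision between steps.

3.44703

f(2.540000) = -23.612936, f(4.690000) = 63.161709 (opposite signs)
step 1: m = 3.615000, f(m) = 7.241633 > 0 → root in [2.540000, 3.615000]
step 2: m = 3.077500, f(m) = -10.852978 < 0 → root in [3.077500, 3.615000]
step 3: m = 3.346250, f(m) = -2.530737 < 0 → root in [3.346250, 3.615000]
step 4: m = 3.480625, f(m) = 2.166903 > 0 → root in [3.346250, 3.480625]
step 5: m = 3.413438, f(m) = -0.228143 < 0 → root in [3.413438, 3.480625]
Midpoint of [3.413438, 3.480625] = 3.447031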